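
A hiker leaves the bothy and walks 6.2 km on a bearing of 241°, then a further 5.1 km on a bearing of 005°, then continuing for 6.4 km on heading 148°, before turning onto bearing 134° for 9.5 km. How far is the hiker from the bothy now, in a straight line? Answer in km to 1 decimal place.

Leg 1 (241°, 6.2 km): east 6.2 sin 241° = -5.42, north 6.2 cos 241° = -3.01
Leg 2 (005°, 5.1 km): east 5.1 sin 5° = 0.44, north 5.1 cos 5° = 5.08
Leg 3 (148°, 6.4 km): east 6.4 sin 148° = 3.39, north 6.4 cos 148° = -5.43
Leg 4 (134°, 9.5 km): east 9.5 sin 134° = 6.83, north 9.5 cos 134° = -6.60
Net: 5.25 east, -9.95 north. Distance = √((5.25)² + (-9.95)²) = 11.251 km.

11.3 km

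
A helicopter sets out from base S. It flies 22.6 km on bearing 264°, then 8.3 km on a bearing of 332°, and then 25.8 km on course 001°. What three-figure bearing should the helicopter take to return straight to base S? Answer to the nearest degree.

Leg 1 (264°, 22.6 km): east 22.6 sin 264° = -22.48, north 22.6 cos 264° = -2.36
Leg 2 (332°, 8.3 km): east 8.3 sin 332° = -3.90, north 8.3 cos 332° = 7.33
Leg 3 (001°, 25.8 km): east 25.8 sin 1° = 0.45, north 25.8 cos 1° = 25.80
Net displacement: -25.92 east, 30.76 north. Direction back to start is (25.92, -30.76): bearing = atan2(25.92, -30.76) mod 360° = 139.88° ≈ 140°.

140°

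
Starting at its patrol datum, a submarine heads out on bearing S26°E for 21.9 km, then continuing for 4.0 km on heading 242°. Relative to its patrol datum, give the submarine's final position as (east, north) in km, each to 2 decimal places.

Leg 1 (S26°E, 21.9 km): east 21.9 sin 154° = 9.60, north 21.9 cos 154° = -19.68
Leg 2 (242°, 4.0 km): east 4.0 sin 242° = -3.53, north 4.0 cos 242° = -1.88
Summing: 6.07 km east, -21.56 km north → (6.07, -21.56).

(6.07, -21.56)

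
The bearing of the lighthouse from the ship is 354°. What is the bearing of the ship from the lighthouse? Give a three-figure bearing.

Back-bearing = 354° − 180° = 174°.

174°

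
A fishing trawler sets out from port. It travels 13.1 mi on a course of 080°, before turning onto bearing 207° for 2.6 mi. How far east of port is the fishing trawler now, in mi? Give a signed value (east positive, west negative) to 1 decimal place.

11.7 mi

Leg 1 (080°, 13.1 mi): east 13.1 sin 80° = 12.90, north 13.1 cos 80° = 2.27
Leg 2 (207°, 2.6 mi): east 2.6 sin 207° = -1.18, north 2.6 cos 207° = -2.32
Net east component: 11.72 mi.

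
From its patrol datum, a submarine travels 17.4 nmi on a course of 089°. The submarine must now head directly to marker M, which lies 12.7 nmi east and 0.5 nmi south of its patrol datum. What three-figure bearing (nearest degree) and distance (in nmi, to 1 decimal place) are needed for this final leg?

260°, 4.8 nmi

Leg 1 (089°, 17.4 nmi): east 17.4 sin 89° = 17.40, north 17.4 cos 89° = 0.30
Current position: (17.40, 0.30). Target: (12.7, -0.5). Remaining: Δeast = -4.70, Δnorth = -0.80.
Bearing = atan2(-4.70, -0.80) mod 360° = 260.29°; distance = √((-4.70)² + (-0.80)²) = 4.766 nmi.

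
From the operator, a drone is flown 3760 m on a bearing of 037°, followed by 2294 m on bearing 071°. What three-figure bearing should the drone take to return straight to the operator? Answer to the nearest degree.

Leg 1 (037°, 3760 m): east 3760 sin 37° = 2262.82, north 3760 cos 37° = 3002.87
Leg 2 (071°, 2294 m): east 2294 sin 71° = 2169.02, north 2294 cos 71° = 746.85
Net displacement: 4431.84 east, 3749.72 north. Direction back to start is (-4431.84, -3749.72): bearing = atan2(-4431.84, -3749.72) mod 360° = 229.77° ≈ 230°.

230°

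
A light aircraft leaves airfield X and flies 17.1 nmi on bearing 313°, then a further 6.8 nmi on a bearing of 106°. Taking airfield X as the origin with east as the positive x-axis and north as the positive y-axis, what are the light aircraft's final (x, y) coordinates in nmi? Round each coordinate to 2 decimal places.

Leg 1 (313°, 17.1 nmi): east 17.1 sin 313° = -12.51, north 17.1 cos 313° = 11.66
Leg 2 (106°, 6.8 nmi): east 6.8 sin 106° = 6.54, north 6.8 cos 106° = -1.87
Summing: -5.97 nmi east, 9.79 nmi north → (-5.97, 9.79).

(-5.97, 9.79)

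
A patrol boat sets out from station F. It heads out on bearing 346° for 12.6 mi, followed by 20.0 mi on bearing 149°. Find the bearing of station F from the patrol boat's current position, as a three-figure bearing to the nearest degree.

304°

Leg 1 (346°, 12.6 mi): east 12.6 sin 346° = -3.05, north 12.6 cos 346° = 12.23
Leg 2 (149°, 20.0 mi): east 20.0 sin 149° = 10.30, north 20.0 cos 149° = -17.14
Net displacement: 7.25 east, -4.92 north. Direction back to start is (-7.25, 4.92): bearing = atan2(-7.25, 4.92) mod 360° = 304.14° ≈ 304°.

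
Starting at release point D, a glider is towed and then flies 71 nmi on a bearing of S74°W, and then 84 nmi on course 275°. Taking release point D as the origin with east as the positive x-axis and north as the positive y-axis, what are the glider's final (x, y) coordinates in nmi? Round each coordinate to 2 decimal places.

Leg 1 (S74°W, 71 nmi): east 71 sin 254° = -68.25, north 71 cos 254° = -19.57
Leg 2 (275°, 84 nmi): east 84 sin 275° = -83.68, north 84 cos 275° = 7.32
Summing: -151.93 nmi east, -12.25 nmi north → (-151.93, -12.25).

(-151.93, -12.25)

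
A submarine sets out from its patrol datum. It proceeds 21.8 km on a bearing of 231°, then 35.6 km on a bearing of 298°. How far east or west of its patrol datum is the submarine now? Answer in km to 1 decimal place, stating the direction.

Leg 1 (231°, 21.8 km): east 21.8 sin 231° = -16.94, north 21.8 cos 231° = -13.72
Leg 2 (298°, 35.6 km): east 35.6 sin 298° = -31.43, north 35.6 cos 298° = 16.71
Net east component: -48.37 km.

48.4 km west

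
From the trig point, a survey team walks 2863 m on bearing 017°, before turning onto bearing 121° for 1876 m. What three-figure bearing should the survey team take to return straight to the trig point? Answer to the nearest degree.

234°

Leg 1 (017°, 2863 m): east 2863 sin 17° = 837.06, north 2863 cos 17° = 2737.90
Leg 2 (121°, 1876 m): east 1876 sin 121° = 1608.05, north 1876 cos 121° = -966.21
Net displacement: 2445.11 east, 1771.69 north. Direction back to start is (-2445.11, -1771.69): bearing = atan2(-2445.11, -1771.69) mod 360° = 234.07° ≈ 234°.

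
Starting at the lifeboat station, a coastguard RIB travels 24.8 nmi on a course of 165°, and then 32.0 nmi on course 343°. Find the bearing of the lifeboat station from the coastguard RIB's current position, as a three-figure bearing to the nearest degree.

156°

Leg 1 (165°, 24.8 nmi): east 24.8 sin 165° = 6.42, north 24.8 cos 165° = -23.95
Leg 2 (343°, 32.0 nmi): east 32.0 sin 343° = -9.36, north 32.0 cos 343° = 30.60
Net displacement: -2.94 east, 6.65 north. Direction back to start is (2.94, -6.65): bearing = atan2(2.94, -6.65) mod 360° = 156.16° ≈ 156°.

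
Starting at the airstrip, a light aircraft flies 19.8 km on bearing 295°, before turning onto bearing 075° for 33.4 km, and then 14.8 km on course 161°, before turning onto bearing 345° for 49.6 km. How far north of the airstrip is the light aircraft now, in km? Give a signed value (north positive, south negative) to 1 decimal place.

50.9 km

Leg 1 (295°, 19.8 km): east 19.8 sin 295° = -17.94, north 19.8 cos 295° = 8.37
Leg 2 (075°, 33.4 km): east 33.4 sin 75° = 32.26, north 33.4 cos 75° = 8.64
Leg 3 (161°, 14.8 km): east 14.8 sin 161° = 4.82, north 14.8 cos 161° = -13.99
Leg 4 (345°, 49.6 km): east 49.6 sin 345° = -12.84, north 49.6 cos 345° = 47.91
Net north component: 50.93 km.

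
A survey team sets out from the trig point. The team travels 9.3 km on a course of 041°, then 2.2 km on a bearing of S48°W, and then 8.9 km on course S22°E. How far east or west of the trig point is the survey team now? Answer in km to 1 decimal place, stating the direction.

Leg 1 (041°, 9.3 km): east 9.3 sin 41° = 6.10, north 9.3 cos 41° = 7.02
Leg 2 (S48°W, 2.2 km): east 2.2 sin 228° = -1.63, north 2.2 cos 228° = -1.47
Leg 3 (S22°E, 8.9 km): east 8.9 sin 158° = 3.33, north 8.9 cos 158° = -8.25
Net east component: 7.80 km.

7.8 km east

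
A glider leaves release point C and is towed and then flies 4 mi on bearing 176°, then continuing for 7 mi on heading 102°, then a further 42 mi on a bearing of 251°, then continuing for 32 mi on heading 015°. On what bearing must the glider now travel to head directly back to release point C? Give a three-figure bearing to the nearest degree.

116°

Leg 1 (176°, 4 mi): east 4 sin 176° = 0.28, north 4 cos 176° = -3.99
Leg 2 (102°, 7 mi): east 7 sin 102° = 6.85, north 7 cos 102° = -1.46
Leg 3 (251°, 42 mi): east 42 sin 251° = -39.71, north 42 cos 251° = -13.67
Leg 4 (015°, 32 mi): east 32 sin 15° = 8.28, north 32 cos 15° = 30.91
Net displacement: -24.30 east, 11.79 north. Direction back to start is (24.30, -11.79): bearing = atan2(24.30, -11.79) mod 360° = 115.88° ≈ 116°.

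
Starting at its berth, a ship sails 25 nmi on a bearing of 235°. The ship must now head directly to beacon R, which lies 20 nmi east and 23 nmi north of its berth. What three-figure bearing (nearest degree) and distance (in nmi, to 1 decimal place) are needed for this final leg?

047°, 55.1 nmi

Leg 1 (235°, 25 nmi): east 25 sin 235° = -20.48, north 25 cos 235° = -14.34
Current position: (-20.48, -14.34). Target: (20, 23). Remaining: Δeast = 40.48, Δnorth = 37.34.
Bearing = atan2(40.48, 37.34) mod 360° = 47.31°; distance = √((40.48)² + (37.34)²) = 55.071 nmi.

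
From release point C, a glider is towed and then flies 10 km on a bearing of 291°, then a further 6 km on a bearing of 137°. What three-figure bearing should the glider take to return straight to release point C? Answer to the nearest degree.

081°

Leg 1 (291°, 10 km): east 10 sin 291° = -9.34, north 10 cos 291° = 3.58
Leg 2 (137°, 6 km): east 6 sin 137° = 4.09, north 6 cos 137° = -4.39
Net displacement: -5.24 east, -0.80 north. Direction back to start is (5.24, 0.80): bearing = atan2(5.24, 0.80) mod 360° = 81.28° ≈ 081°.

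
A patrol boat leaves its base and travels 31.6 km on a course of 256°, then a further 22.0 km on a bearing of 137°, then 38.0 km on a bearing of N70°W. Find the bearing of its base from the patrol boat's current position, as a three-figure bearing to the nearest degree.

078°

Leg 1 (256°, 31.6 km): east 31.6 sin 256° = -30.66, north 31.6 cos 256° = -7.64
Leg 2 (137°, 22.0 km): east 22.0 sin 137° = 15.00, north 22.0 cos 137° = -16.09
Leg 3 (N70°W, 38.0 km): east 38.0 sin 290° = -35.71, north 38.0 cos 290° = 13.00
Net displacement: -51.37 east, -10.74 north. Direction back to start is (51.37, 10.74): bearing = atan2(51.37, 10.74) mod 360° = 78.19° ≈ 078°.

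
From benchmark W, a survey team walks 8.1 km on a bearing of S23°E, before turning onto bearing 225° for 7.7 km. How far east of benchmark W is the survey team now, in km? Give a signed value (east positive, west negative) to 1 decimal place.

Leg 1 (S23°E, 8.1 km): east 8.1 sin 157° = 3.16, north 8.1 cos 157° = -7.46
Leg 2 (225°, 7.7 km): east 7.7 sin 225° = -5.44, north 7.7 cos 225° = -5.44
Net east component: -2.28 km.

-2.3 km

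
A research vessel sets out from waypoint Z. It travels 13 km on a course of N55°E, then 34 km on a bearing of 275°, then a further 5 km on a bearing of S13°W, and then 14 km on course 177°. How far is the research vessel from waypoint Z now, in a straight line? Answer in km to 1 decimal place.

25.1 km

Leg 1 (N55°E, 13 km): east 13 sin 55° = 10.65, north 13 cos 55° = 7.46
Leg 2 (275°, 34 km): east 34 sin 275° = -33.87, north 34 cos 275° = 2.96
Leg 3 (S13°W, 5 km): east 5 sin 193° = -1.12, north 5 cos 193° = -4.87
Leg 4 (177°, 14 km): east 14 sin 177° = 0.73, north 14 cos 177° = -13.98
Net: -23.61 east, -8.43 north. Distance = √((-23.61)² + (-8.43)²) = 25.074 km.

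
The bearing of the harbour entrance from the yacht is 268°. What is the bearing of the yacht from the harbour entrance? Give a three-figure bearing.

088°

Back-bearing = 268° − 180° = 088°.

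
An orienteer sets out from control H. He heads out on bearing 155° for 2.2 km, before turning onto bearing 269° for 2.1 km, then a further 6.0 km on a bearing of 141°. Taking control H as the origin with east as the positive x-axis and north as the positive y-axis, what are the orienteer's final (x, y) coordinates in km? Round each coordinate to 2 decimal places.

(2.61, -6.69)

Leg 1 (155°, 2.2 km): east 2.2 sin 155° = 0.93, north 2.2 cos 155° = -1.99
Leg 2 (269°, 2.1 km): east 2.1 sin 269° = -2.10, north 2.1 cos 269° = -0.04
Leg 3 (141°, 6.0 km): east 6.0 sin 141° = 3.78, north 6.0 cos 141° = -4.66
Summing: 2.61 km east, -6.69 km north → (2.61, -6.69).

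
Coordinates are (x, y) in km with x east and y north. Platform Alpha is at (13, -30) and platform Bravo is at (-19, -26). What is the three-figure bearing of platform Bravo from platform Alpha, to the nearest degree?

277°

Δeast = -19 − 13 = -32.00; Δnorth = -26 − -30 = 4.00.
Bearing = atan2(Δeast, Δnorth) mod 360° = 277.13° ≈ 277°.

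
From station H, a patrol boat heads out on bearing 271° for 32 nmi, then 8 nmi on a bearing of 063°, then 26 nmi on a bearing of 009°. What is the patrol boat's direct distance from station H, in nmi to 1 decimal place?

36.4 nmi

Leg 1 (271°, 32 nmi): east 32 sin 271° = -32.00, north 32 cos 271° = 0.56
Leg 2 (063°, 8 nmi): east 8 sin 63° = 7.13, north 8 cos 63° = 3.63
Leg 3 (009°, 26 nmi): east 26 sin 9° = 4.07, north 26 cos 9° = 25.68
Net: -20.80 east, 29.87 north. Distance = √((-20.80)² + (29.87)²) = 36.399 nmi.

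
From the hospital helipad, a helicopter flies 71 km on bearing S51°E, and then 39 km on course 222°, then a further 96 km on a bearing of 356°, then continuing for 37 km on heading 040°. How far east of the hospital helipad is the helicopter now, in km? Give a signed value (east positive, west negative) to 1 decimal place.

Leg 1 (S51°E, 71 km): east 71 sin 129° = 55.18, north 71 cos 129° = -44.68
Leg 2 (222°, 39 km): east 39 sin 222° = -26.10, north 39 cos 222° = -28.98
Leg 3 (356°, 96 km): east 96 sin 356° = -6.70, north 96 cos 356° = 95.77
Leg 4 (040°, 37 km): east 37 sin 40° = 23.78, north 37 cos 40° = 28.34
Net east component: 46.17 km.

46.2 km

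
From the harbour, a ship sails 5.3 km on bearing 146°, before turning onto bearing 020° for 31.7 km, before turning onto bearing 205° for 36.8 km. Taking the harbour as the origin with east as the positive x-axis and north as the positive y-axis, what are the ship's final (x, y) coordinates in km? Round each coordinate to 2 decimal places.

(-1.75, -7.96)

Leg 1 (146°, 5.3 km): east 5.3 sin 146° = 2.96, north 5.3 cos 146° = -4.39
Leg 2 (020°, 31.7 km): east 31.7 sin 20° = 10.84, north 31.7 cos 20° = 29.79
Leg 3 (205°, 36.8 km): east 36.8 sin 205° = -15.55, north 36.8 cos 205° = -33.35
Summing: -1.75 km east, -7.96 km north → (-1.75, -7.96).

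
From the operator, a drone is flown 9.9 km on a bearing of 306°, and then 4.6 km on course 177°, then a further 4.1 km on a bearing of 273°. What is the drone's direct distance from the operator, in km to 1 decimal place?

Leg 1 (306°, 9.9 km): east 9.9 sin 306° = -8.01, north 9.9 cos 306° = 5.82
Leg 2 (177°, 4.6 km): east 4.6 sin 177° = 0.24, north 4.6 cos 177° = -4.59
Leg 3 (273°, 4.1 km): east 4.1 sin 273° = -4.09, north 4.1 cos 273° = 0.21
Net: -11.86 east, 1.44 north. Distance = √((-11.86)² + (1.44)²) = 11.950 km.

11.9 km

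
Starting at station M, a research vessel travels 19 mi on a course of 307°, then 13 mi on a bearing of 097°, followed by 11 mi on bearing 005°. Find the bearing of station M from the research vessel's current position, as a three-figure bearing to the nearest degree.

176°

Leg 1 (307°, 19 mi): east 19 sin 307° = -15.17, north 19 cos 307° = 11.43
Leg 2 (097°, 13 mi): east 13 sin 97° = 12.90, north 13 cos 97° = -1.58
Leg 3 (005°, 11 mi): east 11 sin 5° = 0.96, north 11 cos 5° = 10.96
Net displacement: -1.31 east, 20.81 north. Direction back to start is (1.31, -20.81): bearing = atan2(1.31, -20.81) mod 360° = 176.39° ≈ 176°.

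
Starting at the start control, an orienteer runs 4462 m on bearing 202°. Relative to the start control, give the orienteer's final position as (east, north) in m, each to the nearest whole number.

Leg 1 (202°, 4462 m): east 4462 sin 202° = -1671.49, north 4462 cos 202° = -4137.09
Summing: -1671.49 m east, -4137.09 m north → (-1671, -4137).

(-1671, -4137)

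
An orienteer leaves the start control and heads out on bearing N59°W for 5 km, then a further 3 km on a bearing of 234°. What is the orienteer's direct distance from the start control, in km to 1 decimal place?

6.8 km

Leg 1 (N59°W, 5 km): east 5 sin 301° = -4.29, north 5 cos 301° = 2.58
Leg 2 (234°, 3 km): east 3 sin 234° = -2.43, north 3 cos 234° = -1.76
Net: -6.71 east, 0.81 north. Distance = √((-6.71)² + (0.81)²) = 6.762 km.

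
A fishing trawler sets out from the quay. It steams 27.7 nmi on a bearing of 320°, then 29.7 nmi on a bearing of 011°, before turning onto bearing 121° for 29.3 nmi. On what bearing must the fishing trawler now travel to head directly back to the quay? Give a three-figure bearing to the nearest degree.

200°

Leg 1 (320°, 27.7 nmi): east 27.7 sin 320° = -17.81, north 27.7 cos 320° = 21.22
Leg 2 (011°, 29.7 nmi): east 29.7 sin 11° = 5.67, north 29.7 cos 11° = 29.15
Leg 3 (121°, 29.3 nmi): east 29.3 sin 121° = 25.12, north 29.3 cos 121° = -15.09
Net displacement: 12.98 east, 35.28 north. Direction back to start is (-12.98, -35.28): bearing = atan2(-12.98, -35.28) mod 360° = 200.19° ≈ 200°.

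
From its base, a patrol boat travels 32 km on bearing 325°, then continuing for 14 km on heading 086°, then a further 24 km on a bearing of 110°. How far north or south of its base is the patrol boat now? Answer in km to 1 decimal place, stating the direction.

Leg 1 (325°, 32 km): east 32 sin 325° = -18.35, north 32 cos 325° = 26.21
Leg 2 (086°, 14 km): east 14 sin 86° = 13.97, north 14 cos 86° = 0.98
Leg 3 (110°, 24 km): east 24 sin 110° = 22.55, north 24 cos 110° = -8.21
Net north component: 18.98 km.

19.0 km north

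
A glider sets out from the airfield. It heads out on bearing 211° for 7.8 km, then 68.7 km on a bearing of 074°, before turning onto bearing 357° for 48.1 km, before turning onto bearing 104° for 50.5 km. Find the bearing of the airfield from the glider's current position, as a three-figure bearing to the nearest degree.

Leg 1 (211°, 7.8 km): east 7.8 sin 211° = -4.02, north 7.8 cos 211° = -6.69
Leg 2 (074°, 68.7 km): east 68.7 sin 74° = 66.04, north 68.7 cos 74° = 18.94
Leg 3 (357°, 48.1 km): east 48.1 sin 357° = -2.52, north 48.1 cos 357° = 48.03
Leg 4 (104°, 50.5 km): east 50.5 sin 104° = 49.00, north 50.5 cos 104° = -12.22
Net displacement: 108.50 east, 48.07 north. Direction back to start is (-108.50, -48.07): bearing = atan2(-108.50, -48.07) mod 360° = 246.11° ≈ 246°.

246°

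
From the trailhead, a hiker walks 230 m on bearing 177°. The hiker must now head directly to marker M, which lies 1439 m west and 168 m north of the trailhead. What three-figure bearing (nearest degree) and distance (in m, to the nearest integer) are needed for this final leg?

285°, 1505 m

Leg 1 (177°, 230 m): east 230 sin 177° = 12.04, north 230 cos 177° = -229.68
Current position: (12.04, -229.68). Target: (-1439, 168). Remaining: Δeast = -1451.04, Δnorth = 397.68.
Bearing = atan2(-1451.04, 397.68) mod 360° = 285.33°; distance = √((-1451.04)² + (397.68)²) = 1504.547 m.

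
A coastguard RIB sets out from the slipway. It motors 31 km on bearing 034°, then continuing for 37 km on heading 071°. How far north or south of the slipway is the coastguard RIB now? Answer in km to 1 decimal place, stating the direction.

37.7 km north

Leg 1 (034°, 31 km): east 31 sin 34° = 17.33, north 31 cos 34° = 25.70
Leg 2 (071°, 37 km): east 37 sin 71° = 34.98, north 37 cos 71° = 12.05
Net north component: 37.75 km.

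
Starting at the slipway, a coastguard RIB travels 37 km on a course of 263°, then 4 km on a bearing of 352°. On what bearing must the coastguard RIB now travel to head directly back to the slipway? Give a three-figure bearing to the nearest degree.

Leg 1 (263°, 37 km): east 37 sin 263° = -36.72, north 37 cos 263° = -4.51
Leg 2 (352°, 4 km): east 4 sin 352° = -0.56, north 4 cos 352° = 3.96
Net displacement: -37.28 east, -0.55 north. Direction back to start is (37.28, 0.55): bearing = atan2(37.28, 0.55) mod 360° = 89.16° ≈ 089°.

089°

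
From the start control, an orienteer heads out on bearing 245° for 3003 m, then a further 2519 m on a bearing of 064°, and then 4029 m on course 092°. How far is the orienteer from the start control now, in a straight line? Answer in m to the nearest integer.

Leg 1 (245°, 3003 m): east 3003 sin 245° = -2721.64, north 3003 cos 245° = -1269.12
Leg 2 (064°, 2519 m): east 2519 sin 64° = 2264.06, north 2519 cos 64° = 1104.26
Leg 3 (092°, 4029 m): east 4029 sin 92° = 4026.55, north 4029 cos 92° = -140.61
Net: 3568.97 east, -305.48 north. Distance = √((3568.97)² + (-305.48)²) = 3582.015 m.

3582 m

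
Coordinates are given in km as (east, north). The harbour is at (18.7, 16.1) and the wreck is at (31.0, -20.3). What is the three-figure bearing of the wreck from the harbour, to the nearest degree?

161°

Δeast = 31.0 − 18.7 = 12.30; Δnorth = -20.3 − 16.1 = -36.40.
Bearing = atan2(Δeast, Δnorth) mod 360° = 161.33° ≈ 161°.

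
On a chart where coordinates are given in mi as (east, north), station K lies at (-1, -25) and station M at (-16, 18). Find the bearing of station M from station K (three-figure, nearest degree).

Δeast = -16 − -1 = -15.00; Δnorth = 18 − -25 = 43.00.
Bearing = atan2(Δeast, Δnorth) mod 360° = 340.77° ≈ 341°.

341°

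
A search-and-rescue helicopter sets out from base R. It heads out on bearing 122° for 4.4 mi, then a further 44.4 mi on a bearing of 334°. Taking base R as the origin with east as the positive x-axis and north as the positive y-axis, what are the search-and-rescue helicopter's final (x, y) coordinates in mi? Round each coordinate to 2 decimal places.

(-15.73, 37.57)

Leg 1 (122°, 4.4 mi): east 4.4 sin 122° = 3.73, north 4.4 cos 122° = -2.33
Leg 2 (334°, 44.4 mi): east 44.4 sin 334° = -19.46, north 44.4 cos 334° = 39.91
Summing: -15.73 mi east, 37.57 mi north → (-15.73, 37.57).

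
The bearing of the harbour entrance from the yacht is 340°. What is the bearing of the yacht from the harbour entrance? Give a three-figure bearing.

160°

Back-bearing = 340° − 180° = 160°.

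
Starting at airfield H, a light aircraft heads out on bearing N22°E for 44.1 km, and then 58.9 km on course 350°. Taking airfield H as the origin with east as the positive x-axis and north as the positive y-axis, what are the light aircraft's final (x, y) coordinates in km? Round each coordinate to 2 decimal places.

(6.29, 98.89)

Leg 1 (N22°E, 44.1 km): east 44.1 sin 22° = 16.52, north 44.1 cos 22° = 40.89
Leg 2 (350°, 58.9 km): east 58.9 sin 350° = -10.23, north 58.9 cos 350° = 58.01
Summing: 6.29 km east, 98.89 km north → (6.29, 98.89).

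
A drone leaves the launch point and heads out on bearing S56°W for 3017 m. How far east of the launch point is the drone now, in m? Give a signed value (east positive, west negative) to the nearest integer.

Leg 1 (S56°W, 3017 m): east 3017 sin 236° = -2501.21, north 3017 cos 236° = -1687.08
Net east component: -2501.21 m.

-2501 m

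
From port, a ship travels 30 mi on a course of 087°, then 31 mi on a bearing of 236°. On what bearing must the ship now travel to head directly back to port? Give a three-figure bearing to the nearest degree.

Leg 1 (087°, 30 mi): east 30 sin 87° = 29.96, north 30 cos 87° = 1.57
Leg 2 (236°, 31 mi): east 31 sin 236° = -25.70, north 31 cos 236° = -17.33
Net displacement: 4.26 east, -15.76 north. Direction back to start is (-4.26, 15.76): bearing = atan2(-4.26, 15.76) mod 360° = 344.88° ≈ 345°.

345°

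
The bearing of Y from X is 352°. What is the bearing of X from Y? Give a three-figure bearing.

172°

Back-bearing = 352° − 180° = 172°.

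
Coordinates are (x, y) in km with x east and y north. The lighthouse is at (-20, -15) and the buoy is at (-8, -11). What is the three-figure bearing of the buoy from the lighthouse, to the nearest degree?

Δeast = -8 − -20 = 12.00; Δnorth = -11 − -15 = 4.00.
Bearing = atan2(Δeast, Δnorth) mod 360° = 71.57° ≈ 072°.

072°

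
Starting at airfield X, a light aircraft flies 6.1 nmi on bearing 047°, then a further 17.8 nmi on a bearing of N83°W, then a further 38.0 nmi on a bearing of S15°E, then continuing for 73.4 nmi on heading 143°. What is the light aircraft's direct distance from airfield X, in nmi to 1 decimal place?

Leg 1 (047°, 6.1 nmi): east 6.1 sin 47° = 4.46, north 6.1 cos 47° = 4.16
Leg 2 (N83°W, 17.8 nmi): east 17.8 sin 277° = -17.67, north 17.8 cos 277° = 2.17
Leg 3 (S15°E, 38.0 nmi): east 38.0 sin 165° = 9.84, north 38.0 cos 165° = -36.71
Leg 4 (143°, 73.4 nmi): east 73.4 sin 143° = 44.17, north 73.4 cos 143° = -58.62
Net: 40.80 east, -89.00 north. Distance = √((40.80)² + (-89.00)²) = 97.903 nmi.

97.9 nmi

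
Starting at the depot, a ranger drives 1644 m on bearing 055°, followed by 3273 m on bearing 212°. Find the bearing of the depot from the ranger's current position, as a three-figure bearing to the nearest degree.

012°

Leg 1 (055°, 1644 m): east 1644 sin 55° = 1346.69, north 1644 cos 55° = 942.96
Leg 2 (212°, 3273 m): east 3273 sin 212° = -1734.43, north 3273 cos 212° = -2775.66
Net displacement: -387.74 east, -1832.70 north. Direction back to start is (387.74, 1832.70): bearing = atan2(387.74, 1832.70) mod 360° = 11.95° ≈ 012°.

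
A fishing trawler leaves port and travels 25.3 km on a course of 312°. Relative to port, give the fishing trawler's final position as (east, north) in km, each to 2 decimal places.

(-18.80, 16.93)

Leg 1 (312°, 25.3 km): east 25.3 sin 312° = -18.80, north 25.3 cos 312° = 16.93
Summing: -18.80 km east, 16.93 km north → (-18.80, 16.93).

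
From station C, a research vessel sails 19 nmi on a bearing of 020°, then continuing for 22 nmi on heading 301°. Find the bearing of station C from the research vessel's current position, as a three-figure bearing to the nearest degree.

157°

Leg 1 (020°, 19 nmi): east 19 sin 20° = 6.50, north 19 cos 20° = 17.85
Leg 2 (301°, 22 nmi): east 22 sin 301° = -18.86, north 22 cos 301° = 11.33
Net displacement: -12.36 east, 29.18 north. Direction back to start is (12.36, -29.18): bearing = atan2(12.36, -29.18) mod 360° = 157.05° ≈ 157°.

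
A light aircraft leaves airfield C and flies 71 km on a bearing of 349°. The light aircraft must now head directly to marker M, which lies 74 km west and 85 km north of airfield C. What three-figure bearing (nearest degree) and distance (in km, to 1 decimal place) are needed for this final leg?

284°, 62.4 km

Leg 1 (349°, 71 km): east 71 sin 349° = -13.55, north 71 cos 349° = 69.70
Current position: (-13.55, 69.70). Target: (-74, 85). Remaining: Δeast = -60.45, Δnorth = 15.30.
Bearing = atan2(-60.45, 15.30) mod 360° = 284.21°; distance = √((-60.45)² + (15.30)²) = 62.360 km.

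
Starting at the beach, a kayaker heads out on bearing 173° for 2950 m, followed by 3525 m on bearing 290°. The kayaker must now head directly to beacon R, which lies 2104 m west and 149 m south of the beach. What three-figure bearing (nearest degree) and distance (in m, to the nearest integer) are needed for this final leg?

028°, 1788 m

Leg 1 (173°, 2950 m): east 2950 sin 173° = 359.51, north 2950 cos 173° = -2928.01
Leg 2 (290°, 3525 m): east 3525 sin 290° = -3312.42, north 3525 cos 290° = 1205.62
Current position: (-2952.90, -1722.39). Target: (-2104, -149). Remaining: Δeast = 848.90, Δnorth = 1573.39.
Bearing = atan2(848.90, 1573.39) mod 360° = 28.35°; distance = √((848.90)² + (1573.39)²) = 1787.789 m.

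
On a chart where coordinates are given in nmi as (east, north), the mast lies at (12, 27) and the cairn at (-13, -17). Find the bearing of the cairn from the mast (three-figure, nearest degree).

210°

Δeast = -13 − 12 = -25.00; Δnorth = -17 − 27 = -44.00.
Bearing = atan2(Δeast, Δnorth) mod 360° = 209.60° ≈ 210°.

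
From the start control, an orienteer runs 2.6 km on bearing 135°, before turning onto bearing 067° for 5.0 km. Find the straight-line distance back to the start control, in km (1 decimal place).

Leg 1 (135°, 2.6 km): east 2.6 sin 135° = 1.84, north 2.6 cos 135° = -1.84
Leg 2 (067°, 5.0 km): east 5.0 sin 67° = 4.60, north 5.0 cos 67° = 1.95
Net: 6.44 east, 0.12 north. Distance = √((6.44)² + (0.12)²) = 6.442 km.

6.4 km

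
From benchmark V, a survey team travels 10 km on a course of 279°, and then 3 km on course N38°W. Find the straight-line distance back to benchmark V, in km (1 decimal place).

12.4 km

Leg 1 (279°, 10 km): east 10 sin 279° = -9.88, north 10 cos 279° = 1.56
Leg 2 (N38°W, 3 km): east 3 sin 322° = -1.85, north 3 cos 322° = 2.36
Net: -11.72 east, 3.93 north. Distance = √((-11.72)² + (3.93)²) = 12.365 km.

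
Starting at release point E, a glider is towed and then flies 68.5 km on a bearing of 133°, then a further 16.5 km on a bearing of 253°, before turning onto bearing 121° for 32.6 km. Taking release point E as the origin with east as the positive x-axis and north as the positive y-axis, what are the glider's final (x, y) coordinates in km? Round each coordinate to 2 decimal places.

(62.26, -68.33)

Leg 1 (133°, 68.5 km): east 68.5 sin 133° = 50.10, north 68.5 cos 133° = -46.72
Leg 2 (253°, 16.5 km): east 16.5 sin 253° = -15.78, north 16.5 cos 253° = -4.82
Leg 3 (121°, 32.6 km): east 32.6 sin 121° = 27.94, north 32.6 cos 121° = -16.79
Summing: 62.26 km east, -68.33 km north → (62.26, -68.33).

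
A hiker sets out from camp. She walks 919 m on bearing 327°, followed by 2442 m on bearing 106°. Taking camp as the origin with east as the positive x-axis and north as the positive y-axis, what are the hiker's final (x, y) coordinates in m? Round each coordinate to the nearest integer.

Leg 1 (327°, 919 m): east 919 sin 327° = -500.52, north 919 cos 327° = 770.74
Leg 2 (106°, 2442 m): east 2442 sin 106° = 2347.40, north 2442 cos 106° = -673.11
Summing: 1846.88 m east, 97.63 m north → (1847, 98).

(1847, 98)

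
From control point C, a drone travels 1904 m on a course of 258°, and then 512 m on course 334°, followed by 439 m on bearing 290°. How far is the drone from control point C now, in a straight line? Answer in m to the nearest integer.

2509 m

Leg 1 (258°, 1904 m): east 1904 sin 258° = -1862.39, north 1904 cos 258° = -395.86
Leg 2 (334°, 512 m): east 512 sin 334° = -224.45, north 512 cos 334° = 460.18
Leg 3 (290°, 439 m): east 439 sin 290° = -412.53, north 439 cos 290° = 150.15
Net: -2499.36 east, 214.47 north. Distance = √((-2499.36)² + (214.47)²) = 2508.549 m.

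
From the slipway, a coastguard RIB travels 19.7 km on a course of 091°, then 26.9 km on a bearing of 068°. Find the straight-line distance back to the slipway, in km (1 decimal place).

45.7 km

Leg 1 (091°, 19.7 km): east 19.7 sin 91° = 19.70, north 19.7 cos 91° = -0.34
Leg 2 (068°, 26.9 km): east 26.9 sin 68° = 24.94, north 26.9 cos 68° = 10.08
Net: 44.64 east, 9.73 north. Distance = √((44.64)² + (9.73)²) = 45.687 km.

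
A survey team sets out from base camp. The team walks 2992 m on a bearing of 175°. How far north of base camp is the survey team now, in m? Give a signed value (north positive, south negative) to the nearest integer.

Leg 1 (175°, 2992 m): east 2992 sin 175° = 260.77, north 2992 cos 175° = -2980.61
Net north component: -2980.61 m.

-2981 m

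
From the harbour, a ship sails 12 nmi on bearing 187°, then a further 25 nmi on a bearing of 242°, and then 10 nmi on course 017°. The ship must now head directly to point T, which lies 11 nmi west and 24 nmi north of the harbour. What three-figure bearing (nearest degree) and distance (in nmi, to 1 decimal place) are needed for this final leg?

014°, 39.3 nmi

Leg 1 (187°, 12 nmi): east 12 sin 187° = -1.46, north 12 cos 187° = -11.91
Leg 2 (242°, 25 nmi): east 25 sin 242° = -22.07, north 25 cos 242° = -11.74
Leg 3 (017°, 10 nmi): east 10 sin 17° = 2.92, north 10 cos 17° = 9.56
Current position: (-20.61, -14.08). Target: (-11, 24). Remaining: Δeast = 9.61, Δnorth = 38.08.
Bearing = atan2(9.61, 38.08) mod 360° = 14.17°; distance = √((9.61)² + (38.08)²) = 39.279 nmi.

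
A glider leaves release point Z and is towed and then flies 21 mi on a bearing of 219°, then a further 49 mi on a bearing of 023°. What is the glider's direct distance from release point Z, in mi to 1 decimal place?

Leg 1 (219°, 21 mi): east 21 sin 219° = -13.22, north 21 cos 219° = -16.32
Leg 2 (023°, 49 mi): east 49 sin 23° = 19.15, north 49 cos 23° = 45.10
Net: 5.93 east, 28.78 north. Distance = √((5.93)² + (28.78)²) = 29.389 mi.

29.4 mi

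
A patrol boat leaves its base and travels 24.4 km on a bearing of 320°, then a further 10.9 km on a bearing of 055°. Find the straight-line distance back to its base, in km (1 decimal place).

25.8 km

Leg 1 (320°, 24.4 km): east 24.4 sin 320° = -15.68, north 24.4 cos 320° = 18.69
Leg 2 (055°, 10.9 km): east 10.9 sin 55° = 8.93, north 10.9 cos 55° = 6.25
Net: -6.76 east, 24.94 north. Distance = √((-6.76)² + (24.94)²) = 25.842 km.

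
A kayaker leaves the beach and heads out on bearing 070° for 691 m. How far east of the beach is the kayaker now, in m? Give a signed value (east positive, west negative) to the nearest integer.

Leg 1 (070°, 691 m): east 691 sin 70° = 649.33, north 691 cos 70° = 236.34
Net east component: 649.33 m.

649 m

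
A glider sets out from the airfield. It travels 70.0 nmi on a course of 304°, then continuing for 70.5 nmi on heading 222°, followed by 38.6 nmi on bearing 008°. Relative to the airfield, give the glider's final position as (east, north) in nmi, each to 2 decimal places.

(-99.83, 24.98)

Leg 1 (304°, 70.0 nmi): east 70.0 sin 304° = -58.03, north 70.0 cos 304° = 39.14
Leg 2 (222°, 70.5 nmi): east 70.5 sin 222° = -47.17, north 70.5 cos 222° = -52.39
Leg 3 (008°, 38.6 nmi): east 38.6 sin 8° = 5.37, north 38.6 cos 8° = 38.22
Summing: -99.83 nmi east, 24.98 nmi north → (-99.83, 24.98).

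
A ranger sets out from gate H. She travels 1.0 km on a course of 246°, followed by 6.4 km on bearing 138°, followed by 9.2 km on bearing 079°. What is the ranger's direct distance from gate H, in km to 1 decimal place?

12.9 km

Leg 1 (246°, 1.0 km): east 1.0 sin 246° = -0.91, north 1.0 cos 246° = -0.41
Leg 2 (138°, 6.4 km): east 6.4 sin 138° = 4.28, north 6.4 cos 138° = -4.76
Leg 3 (079°, 9.2 km): east 9.2 sin 79° = 9.03, north 9.2 cos 79° = 1.76
Net: 12.40 east, -3.41 north. Distance = √((12.40)² + (-3.41)²) = 12.860 km.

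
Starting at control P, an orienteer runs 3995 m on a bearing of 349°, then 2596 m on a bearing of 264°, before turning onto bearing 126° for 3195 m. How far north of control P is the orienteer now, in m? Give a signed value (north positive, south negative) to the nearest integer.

Leg 1 (349°, 3995 m): east 3995 sin 349° = -762.28, north 3995 cos 349° = 3921.60
Leg 2 (264°, 2596 m): east 2596 sin 264° = -2581.78, north 2596 cos 264° = -271.36
Leg 3 (126°, 3195 m): east 3195 sin 126° = 2584.81, north 3195 cos 126° = -1877.97
Net north component: 1772.27 m.

1772 m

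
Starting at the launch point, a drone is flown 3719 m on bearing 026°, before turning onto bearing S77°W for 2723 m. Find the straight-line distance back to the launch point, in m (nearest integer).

2915 m

Leg 1 (026°, 3719 m): east 3719 sin 26° = 1630.30, north 3719 cos 26° = 3342.62
Leg 2 (S77°W, 2723 m): east 2723 sin 257° = -2653.21, north 2723 cos 257° = -612.54
Net: -1022.91 east, 2730.07 north. Distance = √((-1022.91)² + (2730.07)²) = 2915.414 m.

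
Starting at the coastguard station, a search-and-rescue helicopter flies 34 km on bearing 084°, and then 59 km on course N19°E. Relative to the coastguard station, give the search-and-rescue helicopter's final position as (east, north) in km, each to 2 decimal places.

Leg 1 (084°, 34 km): east 34 sin 84° = 33.81, north 34 cos 84° = 3.55
Leg 2 (N19°E, 59 km): east 59 sin 19° = 19.21, north 59 cos 19° = 55.79
Summing: 53.02 km east, 59.34 km north → (53.02, 59.34).

(53.02, 59.34)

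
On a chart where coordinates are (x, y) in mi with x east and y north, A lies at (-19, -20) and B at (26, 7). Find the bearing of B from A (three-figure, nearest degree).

Δeast = 26 − -19 = 45.00; Δnorth = 7 − -20 = 27.00.
Bearing = atan2(Δeast, Δnorth) mod 360° = 59.04° ≈ 059°.

059°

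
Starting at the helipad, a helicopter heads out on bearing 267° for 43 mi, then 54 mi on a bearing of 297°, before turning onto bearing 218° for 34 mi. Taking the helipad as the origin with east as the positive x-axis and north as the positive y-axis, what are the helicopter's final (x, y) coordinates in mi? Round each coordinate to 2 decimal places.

(-111.99, -4.53)

Leg 1 (267°, 43 mi): east 43 sin 267° = -42.94, north 43 cos 267° = -2.25
Leg 2 (297°, 54 mi): east 54 sin 297° = -48.11, north 54 cos 297° = 24.52
Leg 3 (218°, 34 mi): east 34 sin 218° = -20.93, north 34 cos 218° = -26.79
Summing: -111.99 mi east, -4.53 mi north → (-111.99, -4.53).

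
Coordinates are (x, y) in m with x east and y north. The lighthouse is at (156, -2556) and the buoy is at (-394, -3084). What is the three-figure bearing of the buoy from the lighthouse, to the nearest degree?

Δeast = -394 − 156 = -550.00; Δnorth = -3084 − -2556 = -528.00.
Bearing = atan2(Δeast, Δnorth) mod 360° = 226.17° ≈ 226°.

226°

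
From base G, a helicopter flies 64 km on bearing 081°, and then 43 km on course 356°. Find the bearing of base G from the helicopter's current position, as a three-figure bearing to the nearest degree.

229°

Leg 1 (081°, 64 km): east 64 sin 81° = 63.21, north 64 cos 81° = 10.01
Leg 2 (356°, 43 km): east 43 sin 356° = -3.00, north 43 cos 356° = 42.90
Net displacement: 60.21 east, 52.91 north. Direction back to start is (-60.21, -52.91): bearing = atan2(-60.21, -52.91) mod 360° = 228.70° ≈ 229°.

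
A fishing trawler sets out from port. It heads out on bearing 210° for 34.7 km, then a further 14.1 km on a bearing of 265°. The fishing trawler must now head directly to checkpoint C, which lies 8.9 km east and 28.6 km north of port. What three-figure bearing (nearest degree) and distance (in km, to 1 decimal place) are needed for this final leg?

Leg 1 (210°, 34.7 km): east 34.7 sin 210° = -17.35, north 34.7 cos 210° = -30.05
Leg 2 (265°, 14.1 km): east 14.1 sin 265° = -14.05, north 14.1 cos 265° = -1.23
Current position: (-31.40, -31.28). Target: (8.9, 28.6). Remaining: Δeast = 40.30, Δnorth = 59.88.
Bearing = atan2(40.30, 59.88) mod 360° = 33.94°; distance = √((40.30)² + (59.88)²) = 72.176 km.

034°, 72.2 km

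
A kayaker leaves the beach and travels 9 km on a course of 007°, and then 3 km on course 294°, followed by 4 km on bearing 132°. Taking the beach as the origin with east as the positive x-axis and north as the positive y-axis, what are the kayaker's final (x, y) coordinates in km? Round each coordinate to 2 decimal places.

(1.33, 7.48)

Leg 1 (007°, 9 km): east 9 sin 7° = 1.10, north 9 cos 7° = 8.93
Leg 2 (294°, 3 km): east 3 sin 294° = -2.74, north 3 cos 294° = 1.22
Leg 3 (132°, 4 km): east 4 sin 132° = 2.97, north 4 cos 132° = -2.68
Summing: 1.33 km east, 7.48 km north → (1.33, 7.48).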